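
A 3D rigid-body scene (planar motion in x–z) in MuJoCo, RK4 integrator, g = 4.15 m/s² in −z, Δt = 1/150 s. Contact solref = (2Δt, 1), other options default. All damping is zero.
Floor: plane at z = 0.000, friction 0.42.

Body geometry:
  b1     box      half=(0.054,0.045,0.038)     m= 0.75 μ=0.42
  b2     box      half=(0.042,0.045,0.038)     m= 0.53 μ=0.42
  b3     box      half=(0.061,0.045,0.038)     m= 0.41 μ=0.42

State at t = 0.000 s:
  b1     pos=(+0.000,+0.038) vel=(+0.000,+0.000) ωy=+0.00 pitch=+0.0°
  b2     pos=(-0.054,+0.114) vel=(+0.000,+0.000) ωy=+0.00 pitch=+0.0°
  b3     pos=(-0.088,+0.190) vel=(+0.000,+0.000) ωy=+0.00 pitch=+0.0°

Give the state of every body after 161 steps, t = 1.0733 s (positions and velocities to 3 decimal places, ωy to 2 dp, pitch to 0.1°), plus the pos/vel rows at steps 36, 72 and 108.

State at t = 1.0733 s:
  b1     pos=(+0.000,+0.038) vel=(+0.000,+0.000) ωy=+0.00 pitch=+0.0°
  b2     pos=(-0.103,+0.042) vel=(+0.000,+0.000) ωy=+0.00 pitch=-90.0°
  b3     pos=(-0.324,+0.038) vel=(+0.000,+0.000) ωy=+0.00 pitch=+180.0°

Key-timestep trajectory:
   step    t(s)  b1.x    b1.z    b1.vx   b1.vz   b2.x    b2.z    b2.vx   b2.vz   b3.x    b3.z    b3.vx   b3.vz 
     36  0.2400   +0.000  +0.038  +0.000  +0.000   -0.063  +0.113  -0.089  -0.023   -0.115  +0.178  -0.247  -0.148
     72  0.4800   +0.000  +0.038  +0.000  +0.000   -0.099  +0.066  -0.176  -0.567   -0.196  +0.065  -0.484  -0.050
    108  0.7200   +0.000  +0.038  +0.000  +0.000   -0.103  +0.042  +0.000  +0.000   -0.280  +0.067  -0.327  -0.116


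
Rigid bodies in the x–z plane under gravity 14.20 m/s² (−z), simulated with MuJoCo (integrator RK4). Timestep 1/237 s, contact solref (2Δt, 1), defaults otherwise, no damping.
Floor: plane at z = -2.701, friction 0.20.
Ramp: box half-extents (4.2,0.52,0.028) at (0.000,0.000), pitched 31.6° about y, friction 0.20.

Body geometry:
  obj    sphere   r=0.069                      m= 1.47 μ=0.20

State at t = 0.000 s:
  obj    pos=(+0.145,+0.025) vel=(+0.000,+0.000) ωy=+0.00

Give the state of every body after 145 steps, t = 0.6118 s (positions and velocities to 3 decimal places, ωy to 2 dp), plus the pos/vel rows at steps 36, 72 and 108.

State at t = 0.6118 s:
  obj    pos=(+0.992,-0.497) vel=(+2.770,-1.704) ωy=+47.10

Key-timestep trajectory:
   step    t(s)  obj.x    obj.z    obj.vx   obj.vz 
     36  0.1519   +0.197  -0.007  +0.688  -0.423
     72  0.3038   +0.354  -0.104  +1.376  -0.846
    108  0.4557   +0.615  -0.265  +2.063  -1.269


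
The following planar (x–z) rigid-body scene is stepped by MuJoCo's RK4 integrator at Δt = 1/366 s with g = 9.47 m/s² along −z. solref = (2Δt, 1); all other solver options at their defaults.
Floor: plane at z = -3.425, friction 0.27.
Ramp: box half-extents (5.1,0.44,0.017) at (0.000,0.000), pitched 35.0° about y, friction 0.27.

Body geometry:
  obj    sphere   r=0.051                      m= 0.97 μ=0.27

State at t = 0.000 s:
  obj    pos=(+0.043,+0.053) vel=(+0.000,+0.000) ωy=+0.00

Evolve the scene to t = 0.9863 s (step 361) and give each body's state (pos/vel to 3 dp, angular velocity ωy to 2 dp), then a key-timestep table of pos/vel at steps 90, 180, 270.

State at t = 0.9863 s:
  obj    pos=(+1.589,-1.030) vel=(+3.135,-2.195) ωy=+75.02

Key-timestep trajectory:
   step    t(s)  obj.x    obj.z    obj.vx   obj.vz 
     90  0.2459   +0.139  -0.014  +0.782  -0.547
    180  0.4918   +0.427  -0.216  +1.563  -1.095
    270  0.7377   +0.908  -0.553  +2.345  -1.642


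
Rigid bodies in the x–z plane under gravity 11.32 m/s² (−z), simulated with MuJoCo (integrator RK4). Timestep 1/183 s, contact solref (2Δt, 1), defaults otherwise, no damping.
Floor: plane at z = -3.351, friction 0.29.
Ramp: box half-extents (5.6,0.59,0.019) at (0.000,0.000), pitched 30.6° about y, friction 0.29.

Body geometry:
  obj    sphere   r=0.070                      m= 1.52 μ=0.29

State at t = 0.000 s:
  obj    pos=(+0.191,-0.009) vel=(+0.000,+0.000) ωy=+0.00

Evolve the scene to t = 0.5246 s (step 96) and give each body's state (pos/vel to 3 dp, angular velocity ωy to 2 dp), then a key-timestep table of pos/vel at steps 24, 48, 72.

State at t = 0.5246 s:
  obj    pos=(+0.678,-0.298) vel=(+1.859,-1.099) ωy=+30.83

Key-timestep trajectory:
   step    t(s)  obj.x    obj.z    obj.vx   obj.vz 
     24  0.1311   +0.221  -0.028  +0.465  -0.275
     48  0.2623   +0.313  -0.082  +0.929  -0.550
     72  0.3934   +0.465  -0.172  +1.394  -0.824


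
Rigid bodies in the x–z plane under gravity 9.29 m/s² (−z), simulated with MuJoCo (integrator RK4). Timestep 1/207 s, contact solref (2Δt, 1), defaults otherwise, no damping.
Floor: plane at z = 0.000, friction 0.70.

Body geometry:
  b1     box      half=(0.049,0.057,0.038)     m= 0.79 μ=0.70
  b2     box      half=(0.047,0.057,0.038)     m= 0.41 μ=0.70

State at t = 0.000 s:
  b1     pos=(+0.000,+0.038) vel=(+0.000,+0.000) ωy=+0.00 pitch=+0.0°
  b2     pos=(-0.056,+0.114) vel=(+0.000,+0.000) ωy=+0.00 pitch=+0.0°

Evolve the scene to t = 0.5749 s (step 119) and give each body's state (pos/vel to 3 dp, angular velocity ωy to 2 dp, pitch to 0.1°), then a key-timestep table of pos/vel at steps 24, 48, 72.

State at t = 0.5749 s:
  b1     pos=(+0.000,+0.038) vel=(+0.000,+0.000) ωy=+0.00 pitch=+0.0°
  b2     pos=(-0.101,+0.047) vel=(+0.000,+0.000) ωy=+0.00 pitch=-90.0°

Key-timestep trajectory:
   step    t(s)  b1.x    b1.z    b1.vx   b1.vz   b2.x    b2.z    b2.vx   b2.vz 
     24  0.1159   +0.000  +0.038  +0.000  +0.000   -0.063  +0.112  -0.129  -0.065
     48  0.2319   +0.000  +0.038  +0.000  +0.000   -0.087  +0.086  -0.251  -0.568
     72  0.3478   +0.000  +0.038  +0.000  +0.000   -0.104  +0.049  +0.050  -0.028


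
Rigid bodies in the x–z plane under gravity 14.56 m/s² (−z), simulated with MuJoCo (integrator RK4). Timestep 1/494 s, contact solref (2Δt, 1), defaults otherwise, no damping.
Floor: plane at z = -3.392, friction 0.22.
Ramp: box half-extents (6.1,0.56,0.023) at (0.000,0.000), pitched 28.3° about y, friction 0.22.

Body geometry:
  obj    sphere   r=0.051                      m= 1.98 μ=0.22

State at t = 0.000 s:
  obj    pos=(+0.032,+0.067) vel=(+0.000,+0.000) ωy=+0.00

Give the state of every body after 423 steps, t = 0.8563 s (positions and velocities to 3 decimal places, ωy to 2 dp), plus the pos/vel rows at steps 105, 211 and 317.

State at t = 0.8563 s:
  obj    pos=(+1.624,-0.790) vel=(+3.717,-2.002) ωy=+82.77

Key-timestep trajectory:
   step    t(s)  obj.x    obj.z    obj.vx   obj.vz 
    105  0.2126   +0.130  +0.014  +0.923  -0.497
    211  0.4271   +0.428  -0.146  +1.854  -0.998
    317  0.6417   +0.926  -0.414  +2.786  -1.500


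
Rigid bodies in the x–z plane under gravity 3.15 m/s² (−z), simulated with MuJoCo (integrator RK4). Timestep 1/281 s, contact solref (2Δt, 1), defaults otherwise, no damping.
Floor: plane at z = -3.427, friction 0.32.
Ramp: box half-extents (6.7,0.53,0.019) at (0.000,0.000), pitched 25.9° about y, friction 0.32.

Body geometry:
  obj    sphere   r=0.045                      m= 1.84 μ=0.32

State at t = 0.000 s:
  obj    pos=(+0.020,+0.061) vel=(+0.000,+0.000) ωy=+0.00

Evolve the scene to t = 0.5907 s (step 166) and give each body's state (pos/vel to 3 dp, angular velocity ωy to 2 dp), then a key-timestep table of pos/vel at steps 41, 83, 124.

State at t = 0.5907 s:
  obj    pos=(+0.174,-0.014) vel=(+0.522,-0.254) ωy=+12.90

Key-timestep trajectory:
   step    t(s)  obj.x    obj.z    obj.vx   obj.vz 
     41  0.1459   +0.030  +0.057  +0.129  -0.063
     83  0.2954   +0.059  +0.043  +0.261  -0.127
    124  0.4413   +0.106  +0.020  +0.390  -0.189


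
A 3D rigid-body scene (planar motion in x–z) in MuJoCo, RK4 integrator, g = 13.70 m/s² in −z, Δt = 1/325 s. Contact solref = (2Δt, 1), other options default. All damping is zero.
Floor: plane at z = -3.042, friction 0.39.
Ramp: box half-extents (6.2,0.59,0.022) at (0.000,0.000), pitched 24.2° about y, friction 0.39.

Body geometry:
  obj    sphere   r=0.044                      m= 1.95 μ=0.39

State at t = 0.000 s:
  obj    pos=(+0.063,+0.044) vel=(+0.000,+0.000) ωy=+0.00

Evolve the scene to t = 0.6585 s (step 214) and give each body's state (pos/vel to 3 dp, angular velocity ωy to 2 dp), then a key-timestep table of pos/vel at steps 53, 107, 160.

State at t = 0.6585 s:
  obj    pos=(+0.856,-0.312) vel=(+2.409,-1.083) ωy=+60.02

Key-timestep trajectory:
   step    t(s)  obj.x    obj.z    obj.vx   obj.vz 
     53  0.1631   +0.112  +0.022  +0.597  -0.268
    107  0.3292   +0.261  -0.045  +1.205  -0.541
    160  0.4923   +0.506  -0.155  +1.801  -0.810


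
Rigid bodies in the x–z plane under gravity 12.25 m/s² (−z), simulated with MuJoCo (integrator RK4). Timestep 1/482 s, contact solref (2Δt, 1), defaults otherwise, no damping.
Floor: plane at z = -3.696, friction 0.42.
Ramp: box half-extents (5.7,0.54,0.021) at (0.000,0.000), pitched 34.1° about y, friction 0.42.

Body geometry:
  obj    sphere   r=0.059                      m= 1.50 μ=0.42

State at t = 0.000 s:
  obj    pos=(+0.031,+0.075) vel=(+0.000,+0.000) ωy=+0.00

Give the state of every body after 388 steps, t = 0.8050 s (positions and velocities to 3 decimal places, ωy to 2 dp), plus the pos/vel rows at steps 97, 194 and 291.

State at t = 0.8050 s:
  obj    pos=(+1.347,-0.816) vel=(+3.270,-2.214) ωy=+66.92

Key-timestep trajectory:
   step    t(s)  obj.x    obj.z    obj.vx   obj.vz 
     97  0.2012   +0.114  +0.020  +0.818  -0.554
    194  0.4025   +0.360  -0.147  +1.635  -1.107
    291  0.6037   +0.772  -0.426  +2.452  -1.660


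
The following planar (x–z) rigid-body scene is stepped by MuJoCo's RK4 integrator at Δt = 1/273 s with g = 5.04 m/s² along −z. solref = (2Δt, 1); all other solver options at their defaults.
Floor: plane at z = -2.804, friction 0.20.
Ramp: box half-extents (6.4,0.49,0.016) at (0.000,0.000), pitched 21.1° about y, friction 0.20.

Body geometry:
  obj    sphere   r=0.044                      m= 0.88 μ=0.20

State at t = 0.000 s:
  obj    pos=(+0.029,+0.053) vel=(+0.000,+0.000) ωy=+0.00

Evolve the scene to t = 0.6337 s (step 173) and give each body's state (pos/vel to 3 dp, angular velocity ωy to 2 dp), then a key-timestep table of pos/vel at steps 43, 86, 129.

State at t = 0.6337 s:
  obj    pos=(+0.272,-0.041) vel=(+0.766,-0.296) ωy=+18.66

Key-timestep trajectory:
   step    t(s)  obj.x    obj.z    obj.vx   obj.vz 
     43  0.1575   +0.044  +0.047  +0.191  -0.074
     86  0.3150   +0.089  +0.030  +0.381  -0.147
    129  0.4725   +0.164  +0.001  +0.571  -0.220


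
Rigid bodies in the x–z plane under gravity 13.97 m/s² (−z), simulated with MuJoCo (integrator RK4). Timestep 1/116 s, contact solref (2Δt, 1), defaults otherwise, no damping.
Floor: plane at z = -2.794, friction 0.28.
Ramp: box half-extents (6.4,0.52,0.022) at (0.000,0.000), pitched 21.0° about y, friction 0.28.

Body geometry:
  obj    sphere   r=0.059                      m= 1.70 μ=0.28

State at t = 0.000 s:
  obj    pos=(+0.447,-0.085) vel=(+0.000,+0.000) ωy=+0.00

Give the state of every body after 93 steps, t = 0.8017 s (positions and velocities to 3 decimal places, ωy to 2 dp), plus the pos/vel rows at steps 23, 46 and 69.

State at t = 0.8017 s:
  obj    pos=(+1.520,-0.497) vel=(+2.677,-1.027) ωy=+48.58

Key-timestep trajectory:
   step    t(s)  obj.x    obj.z    obj.vx   obj.vz 
     23  0.1983   +0.513  -0.110  +0.662  -0.254
     46  0.3966   +0.710  -0.186  +1.324  -0.508
     69  0.5948   +1.038  -0.312  +1.986  -0.762


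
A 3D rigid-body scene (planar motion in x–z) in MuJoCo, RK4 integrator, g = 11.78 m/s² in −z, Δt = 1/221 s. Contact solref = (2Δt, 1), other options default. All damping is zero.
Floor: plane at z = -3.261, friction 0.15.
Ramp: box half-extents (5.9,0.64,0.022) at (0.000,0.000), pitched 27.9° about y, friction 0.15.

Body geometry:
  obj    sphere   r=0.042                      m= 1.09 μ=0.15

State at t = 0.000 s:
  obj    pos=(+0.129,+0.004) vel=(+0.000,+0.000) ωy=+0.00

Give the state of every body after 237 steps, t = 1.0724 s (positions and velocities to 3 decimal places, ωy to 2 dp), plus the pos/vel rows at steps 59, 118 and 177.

State at t = 1.0724 s:
  obj    pos=(+2.137,-1.059) vel=(+3.748,-1.975) ωy=+99.65

Key-timestep trajectory:
   step    t(s)  obj.x    obj.z    obj.vx   obj.vz 
     59  0.2670   +0.254  -0.062  +0.934  -0.490
    118  0.5339   +0.627  -0.260  +1.859  -1.004
    177  0.8009   +1.249  -0.589  +2.797  -1.482


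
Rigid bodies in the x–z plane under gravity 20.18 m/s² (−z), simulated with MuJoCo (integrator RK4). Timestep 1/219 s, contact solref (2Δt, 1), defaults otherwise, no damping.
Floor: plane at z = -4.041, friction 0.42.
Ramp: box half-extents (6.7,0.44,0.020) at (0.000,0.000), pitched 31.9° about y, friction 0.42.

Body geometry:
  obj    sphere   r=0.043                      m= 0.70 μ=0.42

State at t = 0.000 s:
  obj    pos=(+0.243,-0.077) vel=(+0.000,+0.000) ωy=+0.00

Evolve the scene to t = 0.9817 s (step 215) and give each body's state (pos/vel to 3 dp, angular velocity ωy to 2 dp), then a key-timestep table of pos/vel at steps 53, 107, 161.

State at t = 0.9817 s:
  obj    pos=(+3.359,-2.017) vel=(+6.348,-3.951) ωy=+173.89

Key-timestep trajectory:
   step    t(s)  obj.x    obj.z    obj.vx   obj.vz 
     53  0.2420   +0.432  -0.195  +1.565  -0.974
    107  0.4886   +1.015  -0.558  +3.160  -1.967
    161  0.7352   +1.991  -1.165  +4.754  -2.959


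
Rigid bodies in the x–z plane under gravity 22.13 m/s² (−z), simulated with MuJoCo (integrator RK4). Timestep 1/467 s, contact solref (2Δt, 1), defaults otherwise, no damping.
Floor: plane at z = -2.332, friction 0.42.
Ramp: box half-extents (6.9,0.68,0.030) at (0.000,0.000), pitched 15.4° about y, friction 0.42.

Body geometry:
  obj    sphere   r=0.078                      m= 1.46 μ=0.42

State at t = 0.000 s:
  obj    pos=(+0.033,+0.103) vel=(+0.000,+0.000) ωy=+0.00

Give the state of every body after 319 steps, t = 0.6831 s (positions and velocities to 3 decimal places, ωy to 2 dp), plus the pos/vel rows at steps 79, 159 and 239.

State at t = 0.6831 s:
  obj    pos=(+0.977,-0.157) vel=(+2.764,-0.761) ωy=+36.76

Key-timestep trajectory:
   step    t(s)  obj.x    obj.z    obj.vx   obj.vz 
     79  0.1692   +0.091  +0.087  +0.685  -0.189
    159  0.3405   +0.268  +0.038  +1.378  -0.380
    239  0.5118   +0.563  -0.043  +2.071  -0.571


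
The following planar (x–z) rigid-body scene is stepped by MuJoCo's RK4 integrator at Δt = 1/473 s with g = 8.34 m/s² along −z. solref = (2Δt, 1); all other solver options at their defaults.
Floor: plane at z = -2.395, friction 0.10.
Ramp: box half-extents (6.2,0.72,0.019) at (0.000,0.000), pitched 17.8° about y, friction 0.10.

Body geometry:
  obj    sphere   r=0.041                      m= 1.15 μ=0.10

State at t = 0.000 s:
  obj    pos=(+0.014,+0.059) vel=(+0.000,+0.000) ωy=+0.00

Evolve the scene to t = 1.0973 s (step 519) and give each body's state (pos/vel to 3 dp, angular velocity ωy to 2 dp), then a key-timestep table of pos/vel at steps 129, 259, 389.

State at t = 1.0973 s:
  obj    pos=(+1.058,-0.277) vel=(+1.903,-0.611) ωy=+48.73

Key-timestep trajectory:
   step    t(s)  obj.x    obj.z    obj.vx   obj.vz 
    129  0.2727   +0.078  +0.038  +0.473  -0.152
    259  0.5476   +0.274  -0.025  +0.949  -0.305
    389  0.8224   +0.600  -0.130  +1.426  -0.458


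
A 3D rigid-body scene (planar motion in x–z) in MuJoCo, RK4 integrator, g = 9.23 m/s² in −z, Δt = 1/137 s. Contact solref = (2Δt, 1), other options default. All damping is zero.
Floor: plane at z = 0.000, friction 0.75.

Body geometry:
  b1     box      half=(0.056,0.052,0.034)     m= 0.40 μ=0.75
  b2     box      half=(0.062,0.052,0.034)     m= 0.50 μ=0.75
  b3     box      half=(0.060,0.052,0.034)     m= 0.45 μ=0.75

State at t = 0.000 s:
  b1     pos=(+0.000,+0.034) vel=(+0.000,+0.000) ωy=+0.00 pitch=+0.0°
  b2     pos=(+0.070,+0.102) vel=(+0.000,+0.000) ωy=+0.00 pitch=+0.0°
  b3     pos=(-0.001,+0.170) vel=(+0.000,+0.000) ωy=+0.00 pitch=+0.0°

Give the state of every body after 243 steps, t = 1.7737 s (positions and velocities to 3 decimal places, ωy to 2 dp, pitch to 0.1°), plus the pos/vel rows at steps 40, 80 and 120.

State at t = 1.7737 s:
  b1     pos=(+0.000,+0.034) vel=(+0.000,+0.000) ωy=+0.00 pitch=+0.0°
  b2     pos=(+0.132,+0.062) vel=(+0.000,+0.000) ωy=+0.00 pitch=+90.0°
  b3     pos=(-0.142,+0.034) vel=(+0.000,+0.000) ωy=+0.00 pitch=+180.0°

Key-timestep trajectory:
   step    t(s)  b1.x    b1.z    b1.vx   b1.vz   b2.x    b2.z    b2.vx   b2.vz   b3.x    b3.z    b3.vx   b3.vz 
     40  0.2920   +0.000  +0.034  +0.000  +0.001   +0.078  +0.097  +0.155  -0.111   -0.054  +0.130  -0.428  -0.187
     80  0.5839   +0.000  +0.034  +0.000  +0.000   +0.149  +0.068  +0.095  +0.027   -0.142  +0.034  +0.000  +0.005
    120  0.8759   +0.000  +0.034  +0.000  +0.000   +0.126  +0.065  +0.005  +0.005   -0.142  +0.034  +0.000  +0.000


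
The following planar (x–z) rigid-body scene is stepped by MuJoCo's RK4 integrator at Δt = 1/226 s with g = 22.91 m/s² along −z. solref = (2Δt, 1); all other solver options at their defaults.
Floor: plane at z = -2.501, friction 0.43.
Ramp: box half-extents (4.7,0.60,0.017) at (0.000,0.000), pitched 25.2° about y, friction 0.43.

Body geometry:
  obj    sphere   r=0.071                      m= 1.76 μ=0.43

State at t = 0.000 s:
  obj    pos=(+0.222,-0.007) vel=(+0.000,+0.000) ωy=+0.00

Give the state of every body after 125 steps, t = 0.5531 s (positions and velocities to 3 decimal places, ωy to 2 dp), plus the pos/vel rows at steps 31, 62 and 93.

State at t = 0.5531 s:
  obj    pos=(+1.186,-0.461) vel=(+3.487,-1.641) ωy=+54.26

Key-timestep trajectory:
   step    t(s)  obj.x    obj.z    obj.vx   obj.vz 
     31  0.1372   +0.281  -0.035  +0.865  -0.407
     62  0.2743   +0.459  -0.119  +1.730  -0.814
     93  0.4115   +0.756  -0.258  +2.594  -1.221


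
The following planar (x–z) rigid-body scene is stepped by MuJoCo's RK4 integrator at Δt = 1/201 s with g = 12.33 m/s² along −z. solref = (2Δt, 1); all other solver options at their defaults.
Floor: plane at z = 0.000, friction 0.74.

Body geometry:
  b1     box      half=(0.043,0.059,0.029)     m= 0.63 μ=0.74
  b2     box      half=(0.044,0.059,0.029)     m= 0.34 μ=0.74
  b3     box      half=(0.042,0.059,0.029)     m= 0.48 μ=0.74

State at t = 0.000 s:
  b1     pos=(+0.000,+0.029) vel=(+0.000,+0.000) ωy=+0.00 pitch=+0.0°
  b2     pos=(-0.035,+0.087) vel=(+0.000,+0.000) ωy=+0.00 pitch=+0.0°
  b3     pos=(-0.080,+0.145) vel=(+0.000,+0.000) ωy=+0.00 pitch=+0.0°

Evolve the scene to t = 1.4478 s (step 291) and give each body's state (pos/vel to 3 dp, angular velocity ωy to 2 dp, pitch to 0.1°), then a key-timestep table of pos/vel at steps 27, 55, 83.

State at t = 1.4478 s:
  b1     pos=(+0.000,+0.029) vel=(+0.000,+0.000) ωy=+0.00 pitch=+0.0°
  b2     pos=(-0.077,+0.044) vel=(+0.000,+0.000) ωy=+0.00 pitch=-90.0°
  b3     pos=(-0.244,+0.029) vel=(+0.000,+0.000) ωy=+0.00 pitch=+180.0°

Key-timestep trajectory:
   step    t(s)  b1.x    b1.z    b1.vx   b1.vz   b2.x    b2.z    b2.vx   b2.vz   b3.x    b3.z    b3.vx   b3.vz 
     27  0.1343   +0.000  +0.029  +0.001  +0.000   -0.046  +0.088  -0.194  -0.016   -0.109  +0.125  -0.443  -0.418
     55  0.2736   +0.000  +0.029  +0.000  +0.000   -0.081  +0.042  +0.120  +0.103   -0.180  +0.045  -0.352  +0.246
     83  0.4129   +0.000  +0.029  +0.000  +0.000   -0.077  +0.044  +0.000  +0.000   -0.225  +0.045  -0.400  -0.210


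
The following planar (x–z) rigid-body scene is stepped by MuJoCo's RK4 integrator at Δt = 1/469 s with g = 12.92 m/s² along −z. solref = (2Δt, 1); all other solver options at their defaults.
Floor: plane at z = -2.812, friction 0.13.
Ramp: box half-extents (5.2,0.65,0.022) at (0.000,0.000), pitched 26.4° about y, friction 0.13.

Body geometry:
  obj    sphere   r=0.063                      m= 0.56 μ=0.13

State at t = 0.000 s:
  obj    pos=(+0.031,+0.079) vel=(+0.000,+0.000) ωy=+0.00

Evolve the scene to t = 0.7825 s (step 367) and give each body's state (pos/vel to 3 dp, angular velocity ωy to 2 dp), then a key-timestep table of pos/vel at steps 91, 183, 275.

State at t = 0.7825 s:
  obj    pos=(+1.197,-0.499) vel=(+2.978,-1.471) ωy=+46.57

Key-timestep trajectory:
   step    t(s)  obj.x    obj.z    obj.vx   obj.vz 
     91  0.1940   +0.103  +0.044  +0.739  -0.373
    183  0.3902   +0.322  -0.065  +1.485  -0.742
    275  0.5864   +0.686  -0.246  +2.229  -1.113


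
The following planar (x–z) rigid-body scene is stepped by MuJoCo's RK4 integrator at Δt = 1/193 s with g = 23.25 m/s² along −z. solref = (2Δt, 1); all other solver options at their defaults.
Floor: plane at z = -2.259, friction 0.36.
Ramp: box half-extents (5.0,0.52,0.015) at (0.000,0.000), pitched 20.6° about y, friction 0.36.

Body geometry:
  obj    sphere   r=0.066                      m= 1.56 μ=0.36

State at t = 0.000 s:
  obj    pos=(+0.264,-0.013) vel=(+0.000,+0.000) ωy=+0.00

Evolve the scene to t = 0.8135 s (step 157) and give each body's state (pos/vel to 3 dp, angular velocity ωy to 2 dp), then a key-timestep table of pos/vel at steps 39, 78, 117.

State at t = 0.8135 s:
  obj    pos=(+2.074,-0.693) vel=(+4.449,-1.672) ωy=+72.01

Key-timestep trajectory:
   step    t(s)  obj.x    obj.z    obj.vx   obj.vz 
     39  0.2021   +0.376  -0.055  +1.105  -0.416
     78  0.4041   +0.711  -0.181  +2.211  -0.831
    117  0.6062   +1.269  -0.391  +3.316  -1.246


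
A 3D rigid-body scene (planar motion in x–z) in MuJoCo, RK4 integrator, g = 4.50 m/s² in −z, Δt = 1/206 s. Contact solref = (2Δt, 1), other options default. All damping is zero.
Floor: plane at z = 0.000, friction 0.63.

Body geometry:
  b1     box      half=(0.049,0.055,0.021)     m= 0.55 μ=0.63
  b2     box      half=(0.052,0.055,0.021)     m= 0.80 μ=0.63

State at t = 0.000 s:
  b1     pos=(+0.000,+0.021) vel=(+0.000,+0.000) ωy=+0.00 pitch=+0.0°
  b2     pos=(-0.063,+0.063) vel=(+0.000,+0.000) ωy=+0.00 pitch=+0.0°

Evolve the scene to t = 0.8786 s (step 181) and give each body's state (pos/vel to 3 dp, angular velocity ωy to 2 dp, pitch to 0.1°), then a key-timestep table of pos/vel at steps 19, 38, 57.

State at t = 0.8786 s:
  b1     pos=(+0.000,+0.021) vel=(+0.000,+0.000) ωy=+0.00 pitch=+0.0°
  b2     pos=(-0.073,+0.049) vel=(+0.000,+0.000) ωy=+0.00 pitch=-39.7°

Key-timestep trajectory:
   step    t(s)  b1.x    b1.z    b1.vx   b1.vz   b2.x    b2.z    b2.vx   b2.vz 
     19  0.0922   +0.000  +0.021  +0.000  +0.000   -0.066  +0.060  -0.069  -0.065
     38  0.1845   +0.000  +0.021  +0.000  +0.000   -0.074  +0.048  -0.071  -0.043
     57  0.2767   +0.000  +0.021  +0.000  +0.000   -0.075  +0.050  +0.043  -0.021


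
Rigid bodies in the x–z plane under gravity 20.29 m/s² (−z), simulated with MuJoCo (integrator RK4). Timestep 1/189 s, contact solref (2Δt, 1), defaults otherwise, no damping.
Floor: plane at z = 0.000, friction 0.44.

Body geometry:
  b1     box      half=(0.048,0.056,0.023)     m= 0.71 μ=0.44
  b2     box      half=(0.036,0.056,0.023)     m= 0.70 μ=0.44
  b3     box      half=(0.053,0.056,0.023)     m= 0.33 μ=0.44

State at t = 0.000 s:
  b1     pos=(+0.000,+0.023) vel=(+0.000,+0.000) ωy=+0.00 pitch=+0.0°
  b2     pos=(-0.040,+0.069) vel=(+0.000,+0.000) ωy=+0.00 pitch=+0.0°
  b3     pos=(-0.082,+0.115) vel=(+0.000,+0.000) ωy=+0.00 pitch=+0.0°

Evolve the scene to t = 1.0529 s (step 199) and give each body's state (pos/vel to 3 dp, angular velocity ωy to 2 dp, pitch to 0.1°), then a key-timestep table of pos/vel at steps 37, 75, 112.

State at t = 1.0529 s:
  b1     pos=(+0.000,+0.023) vel=(+0.000,+0.000) ωy=+0.00 pitch=+0.0°
  b2     pos=(-0.082,+0.036) vel=(+0.000,+0.000) ωy=+0.00 pitch=-90.0°
  b3     pos=(-0.164,+0.053) vel=(+0.000,+0.000) ωy=+0.00 pitch=-90.0°

Key-timestep trajectory:
   step    t(s)  b1.x    b1.z    b1.vx   b1.vz   b2.x    b2.z    b2.vx   b2.vz   b3.x    b3.z    b3.vx   b3.vz 
     37  0.1958   +0.000  +0.023  +0.000  +0.000   -0.072  +0.051  -0.399  -0.780   -0.136  +0.054  -0.244  +0.204
     75  0.3968   +0.000  +0.023  +0.000  +0.000   -0.082  +0.036  +0.000  +0.000   -0.179  +0.057  -0.005  +0.000
    112  0.5926   +0.000  +0.023  +0.000  +0.000   -0.082  +0.036  +0.000  +0.000   -0.163  +0.053  -0.182  -0.120


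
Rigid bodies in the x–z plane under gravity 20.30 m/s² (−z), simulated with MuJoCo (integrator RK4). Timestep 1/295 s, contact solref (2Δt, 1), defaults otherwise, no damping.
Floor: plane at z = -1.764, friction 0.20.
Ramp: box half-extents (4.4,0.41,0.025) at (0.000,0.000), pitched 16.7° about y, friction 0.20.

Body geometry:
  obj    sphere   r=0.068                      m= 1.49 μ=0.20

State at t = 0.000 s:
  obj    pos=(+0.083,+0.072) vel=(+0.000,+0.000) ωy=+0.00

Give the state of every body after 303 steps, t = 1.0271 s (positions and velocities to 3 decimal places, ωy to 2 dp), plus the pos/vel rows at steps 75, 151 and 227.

State at t = 1.0271 s:
  obj    pos=(+2.188,-0.559) vel=(+4.099,-1.230) ωy=+62.93

Key-timestep trajectory:
   step    t(s)  obj.x    obj.z    obj.vx   obj.vz 
     75  0.2542   +0.212  +0.033  +1.015  -0.304
    151  0.5119   +0.606  -0.085  +2.043  -0.613
    227  0.7695   +1.265  -0.282  +3.071  -0.921


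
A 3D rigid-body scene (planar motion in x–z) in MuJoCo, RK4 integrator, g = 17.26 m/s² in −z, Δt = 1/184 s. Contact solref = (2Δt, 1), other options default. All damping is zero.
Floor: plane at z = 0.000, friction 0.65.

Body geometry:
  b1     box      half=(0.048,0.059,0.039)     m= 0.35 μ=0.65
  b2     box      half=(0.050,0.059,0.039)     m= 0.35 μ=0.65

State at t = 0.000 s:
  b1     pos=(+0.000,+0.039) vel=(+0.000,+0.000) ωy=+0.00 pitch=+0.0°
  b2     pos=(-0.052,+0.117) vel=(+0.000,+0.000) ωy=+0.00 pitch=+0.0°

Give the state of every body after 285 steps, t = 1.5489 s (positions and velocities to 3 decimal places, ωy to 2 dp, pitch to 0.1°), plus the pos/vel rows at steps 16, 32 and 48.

State at t = 1.5489 s:
  b1     pos=(+0.000,+0.039) vel=(+0.000,+0.000) ωy=+0.00 pitch=+0.0°
  b2     pos=(-0.100,+0.050) vel=(+0.000,+0.000) ωy=+0.00 pitch=-90.0°

Key-timestep trajectory:
   step    t(s)  b1.x    b1.z    b1.vx   b1.vz   b2.x    b2.z    b2.vx   b2.vz 
     16  0.0870   +0.000  +0.039  +0.000  +0.000   -0.056  +0.116  -0.105  -0.021
     32  0.1739   +0.000  +0.039  +0.001  +0.000   -0.074  +0.107  -0.329  -0.272
     48  0.2609   +0.000  +0.039  +0.000  +0.000   -0.101  +0.046  +0.002  +0.113


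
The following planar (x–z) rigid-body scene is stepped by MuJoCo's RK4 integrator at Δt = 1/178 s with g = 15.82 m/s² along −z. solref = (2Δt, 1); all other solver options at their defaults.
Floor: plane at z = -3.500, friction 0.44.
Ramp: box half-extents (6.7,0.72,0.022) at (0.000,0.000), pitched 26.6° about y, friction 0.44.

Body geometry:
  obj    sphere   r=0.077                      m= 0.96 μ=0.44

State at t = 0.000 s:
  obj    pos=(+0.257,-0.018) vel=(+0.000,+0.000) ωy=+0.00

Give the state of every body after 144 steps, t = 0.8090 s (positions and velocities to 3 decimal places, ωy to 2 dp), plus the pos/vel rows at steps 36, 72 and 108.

State at t = 0.8090 s:
  obj    pos=(+1.738,-0.759) vel=(+3.660,-1.833) ωy=+53.15

Key-timestep trajectory:
   step    t(s)  obj.x    obj.z    obj.vx   obj.vz 
     36  0.2022   +0.350  -0.064  +0.915  -0.458
     72  0.4045   +0.627  -0.203  +1.830  -0.916
    108  0.6067   +1.090  -0.435  +2.745  -1.375


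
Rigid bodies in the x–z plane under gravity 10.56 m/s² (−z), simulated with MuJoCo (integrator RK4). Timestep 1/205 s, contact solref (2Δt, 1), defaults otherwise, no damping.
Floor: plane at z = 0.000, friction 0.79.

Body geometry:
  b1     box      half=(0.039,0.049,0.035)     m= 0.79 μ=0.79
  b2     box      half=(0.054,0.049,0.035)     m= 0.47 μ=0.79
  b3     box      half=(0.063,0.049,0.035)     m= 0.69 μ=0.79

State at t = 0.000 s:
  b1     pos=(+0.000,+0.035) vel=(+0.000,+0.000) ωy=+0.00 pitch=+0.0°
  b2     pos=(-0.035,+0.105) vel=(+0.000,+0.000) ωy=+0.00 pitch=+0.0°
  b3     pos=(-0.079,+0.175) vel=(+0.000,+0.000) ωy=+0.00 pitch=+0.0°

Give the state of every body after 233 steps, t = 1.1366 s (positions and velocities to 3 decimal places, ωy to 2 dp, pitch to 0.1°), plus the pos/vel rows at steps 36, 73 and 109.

State at t = 1.1366 s:
  b1     pos=(+0.000,+0.035) vel=(+0.000,+0.000) ωy=+0.00 pitch=+0.0°
  b2     pos=(-0.081,+0.054) vel=(+0.000,+0.000) ωy=+0.00 pitch=-90.0°
  b3     pos=(-0.296,+0.035) vel=(+0.000,+0.000) ωy=+0.00 pitch=+180.0°

Key-timestep trajectory:
   step    t(s)  b1.x    b1.z    b1.vx   b1.vz   b2.x    b2.z    b2.vx   b2.vz   b3.x    b3.z    b3.vx   b3.vz 
     36  0.1756   +0.000  +0.035  +0.000  +0.000   -0.051  +0.103  -0.207  -0.074   -0.122  +0.146  -0.480  -0.522
     73  0.3561   +0.000  +0.035  +0.000  +0.000   -0.082  +0.054  +0.006  +0.010   -0.211  +0.069  -0.297  +0.120
    109  0.5317   +0.000  +0.035  +0.000  +0.000   -0.081  +0.054  +0.000  +0.000   -0.257  +0.067  -0.337  -0.148


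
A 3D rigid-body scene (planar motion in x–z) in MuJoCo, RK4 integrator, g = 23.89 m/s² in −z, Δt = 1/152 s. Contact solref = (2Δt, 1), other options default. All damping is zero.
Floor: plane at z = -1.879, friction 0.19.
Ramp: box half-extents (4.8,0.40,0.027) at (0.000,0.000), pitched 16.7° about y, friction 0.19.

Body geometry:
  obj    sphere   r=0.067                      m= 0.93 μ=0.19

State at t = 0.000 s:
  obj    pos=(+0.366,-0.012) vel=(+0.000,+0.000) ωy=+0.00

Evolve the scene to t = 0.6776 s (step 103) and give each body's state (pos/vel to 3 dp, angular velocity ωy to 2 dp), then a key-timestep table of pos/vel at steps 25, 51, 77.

State at t = 0.6776 s:
  obj    pos=(+1.445,-0.335) vel=(+3.183,-0.955) ωy=+49.58

Key-timestep trajectory:
   step    t(s)  obj.x    obj.z    obj.vx   obj.vz 
     25  0.1645   +0.430  -0.031  +0.773  -0.232
     51  0.3355   +0.631  -0.091  +1.576  -0.473
     77  0.5066   +0.969  -0.193  +2.380  -0.714


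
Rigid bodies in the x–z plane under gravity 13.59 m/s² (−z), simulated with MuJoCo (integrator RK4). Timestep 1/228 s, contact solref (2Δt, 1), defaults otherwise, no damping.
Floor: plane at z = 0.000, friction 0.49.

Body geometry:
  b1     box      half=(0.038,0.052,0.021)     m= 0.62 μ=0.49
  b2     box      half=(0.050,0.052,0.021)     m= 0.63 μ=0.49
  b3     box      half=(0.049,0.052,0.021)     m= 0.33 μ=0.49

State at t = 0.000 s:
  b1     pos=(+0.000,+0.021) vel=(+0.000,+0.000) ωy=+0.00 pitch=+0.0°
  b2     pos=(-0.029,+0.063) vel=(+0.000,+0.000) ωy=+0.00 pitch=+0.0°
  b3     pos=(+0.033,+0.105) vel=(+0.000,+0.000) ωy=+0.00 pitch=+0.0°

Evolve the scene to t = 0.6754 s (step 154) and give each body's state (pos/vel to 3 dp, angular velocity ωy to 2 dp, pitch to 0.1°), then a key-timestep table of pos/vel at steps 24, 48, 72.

State at t = 0.6754 s:
  b1     pos=(+0.000,+0.021) vel=(+0.000,+0.000) ωy=+0.00 pitch=+0.0°
  b2     pos=(-0.029,+0.063) vel=(+0.000,+0.000) ωy=+0.00 pitch=+0.0°
  b3     pos=(+0.141,+0.021) vel=(+0.000,+0.000) ωy=+0.00 pitch=+180.0°

Key-timestep trajectory:
   step    t(s)  b1.x    b1.z    b1.vx   b1.vz   b2.x    b2.z    b2.vx   b2.vz   b3.x    b3.z    b3.vx   b3.vz 
     24  0.1053   +0.000  +0.021  +0.000  +0.000   -0.029  +0.063  +0.000  +0.000   +0.044  +0.092  +0.176  -0.365
     48  0.2105   +0.000  +0.021  +0.000  +0.000   -0.029  +0.063  +0.000  +0.001   +0.081  +0.053  +0.375  +0.072
     72  0.3158   +0.000  +0.021  +0.000  +0.000   -0.029  +0.063  +0.000  +0.000   +0.125  +0.039  +0.496  -0.444


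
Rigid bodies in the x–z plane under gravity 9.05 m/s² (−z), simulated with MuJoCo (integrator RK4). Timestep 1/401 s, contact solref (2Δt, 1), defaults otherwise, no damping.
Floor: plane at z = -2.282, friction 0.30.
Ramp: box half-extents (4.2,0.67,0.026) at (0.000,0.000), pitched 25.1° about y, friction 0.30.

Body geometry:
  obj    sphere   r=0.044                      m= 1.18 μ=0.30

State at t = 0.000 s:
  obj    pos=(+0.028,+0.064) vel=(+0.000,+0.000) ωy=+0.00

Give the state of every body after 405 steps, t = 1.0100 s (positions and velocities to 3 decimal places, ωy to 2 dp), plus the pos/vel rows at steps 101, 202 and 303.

State at t = 1.0100 s:
  obj    pos=(+1.295,-0.529) vel=(+2.508,-1.175) ωy=+62.94

Key-timestep trajectory:
   step    t(s)  obj.x    obj.z    obj.vx   obj.vz 
    101  0.2519   +0.107  +0.027  +0.626  -0.293
    202  0.5037   +0.343  -0.083  +1.251  -0.586
    303  0.7556   +0.737  -0.268  +1.876  -0.879


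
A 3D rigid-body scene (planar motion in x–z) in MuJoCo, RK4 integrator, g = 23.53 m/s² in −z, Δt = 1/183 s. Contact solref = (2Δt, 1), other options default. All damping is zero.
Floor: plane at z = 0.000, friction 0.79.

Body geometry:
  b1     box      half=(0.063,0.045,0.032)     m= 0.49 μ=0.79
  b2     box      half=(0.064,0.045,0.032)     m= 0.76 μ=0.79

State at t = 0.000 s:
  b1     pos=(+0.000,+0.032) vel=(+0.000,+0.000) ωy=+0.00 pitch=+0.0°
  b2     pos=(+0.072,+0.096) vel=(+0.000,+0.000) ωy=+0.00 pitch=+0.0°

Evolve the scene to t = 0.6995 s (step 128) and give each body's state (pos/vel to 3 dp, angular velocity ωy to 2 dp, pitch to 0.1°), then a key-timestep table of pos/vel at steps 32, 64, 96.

State at t = 0.6995 s:
  b1     pos=(+0.000,+0.032) vel=(+0.000,+0.000) ωy=+0.00 pitch=+0.0°
  b2     pos=(+0.133,+0.064) vel=(+0.001,+0.008) ωy=+0.02 pitch=+89.9°

Key-timestep trajectory:
   step    t(s)  b1.x    b1.z    b1.vx   b1.vz   b2.x    b2.z    b2.vx   b2.vz 
     32  0.1749   +0.000  +0.032  +0.000  +0.000   +0.114  +0.070  +0.499  -0.023
     64  0.3497   +0.000  +0.032  +0.000  +0.000   +0.153  +0.070  -0.073  -0.012
     96  0.5246   +0.000  +0.032  +0.000  +0.000   +0.128  +0.066  +0.186  -0.073


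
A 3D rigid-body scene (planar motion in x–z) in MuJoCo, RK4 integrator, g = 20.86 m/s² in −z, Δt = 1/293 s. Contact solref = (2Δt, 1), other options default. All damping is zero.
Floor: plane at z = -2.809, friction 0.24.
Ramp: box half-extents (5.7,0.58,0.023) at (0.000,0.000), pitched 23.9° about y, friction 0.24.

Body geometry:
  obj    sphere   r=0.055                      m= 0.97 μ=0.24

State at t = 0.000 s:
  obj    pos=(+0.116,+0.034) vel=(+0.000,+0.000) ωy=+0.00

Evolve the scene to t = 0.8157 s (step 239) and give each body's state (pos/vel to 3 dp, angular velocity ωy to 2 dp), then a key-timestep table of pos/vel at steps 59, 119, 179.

State at t = 0.8157 s:
  obj    pos=(+1.952,-0.780) vel=(+4.502,-1.995) ωy=+89.52

Key-timestep trajectory:
   step    t(s)  obj.x    obj.z    obj.vx   obj.vz 
     59  0.2014   +0.228  -0.016  +1.112  -0.493
    119  0.4061   +0.571  -0.168  +2.242  -0.993
    179  0.6109   +1.146  -0.423  +3.372  -1.494


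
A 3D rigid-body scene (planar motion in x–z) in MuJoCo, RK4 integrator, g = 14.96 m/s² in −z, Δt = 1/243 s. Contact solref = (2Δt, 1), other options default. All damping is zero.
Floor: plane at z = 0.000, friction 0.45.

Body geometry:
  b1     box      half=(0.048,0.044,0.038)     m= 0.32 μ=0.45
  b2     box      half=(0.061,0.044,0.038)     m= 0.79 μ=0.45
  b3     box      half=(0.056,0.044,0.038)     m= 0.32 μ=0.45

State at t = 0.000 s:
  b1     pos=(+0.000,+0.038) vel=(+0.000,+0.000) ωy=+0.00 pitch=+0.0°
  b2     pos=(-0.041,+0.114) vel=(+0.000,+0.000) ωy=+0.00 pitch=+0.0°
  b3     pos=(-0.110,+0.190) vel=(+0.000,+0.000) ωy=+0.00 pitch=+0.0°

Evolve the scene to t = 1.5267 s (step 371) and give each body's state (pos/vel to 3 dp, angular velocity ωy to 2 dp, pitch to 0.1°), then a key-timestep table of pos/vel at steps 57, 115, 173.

State at t = 1.5267 s:
  b1     pos=(+0.000,+0.038) vel=(+0.000,+0.000) ωy=+0.00 pitch=+0.0°
  b2     pos=(-0.107,+0.061) vel=(+0.000,+0.000) ωy=+0.00 pitch=-90.0°
  b3     pos=(-0.229,+0.056) vel=(+0.000,+0.000) ωy=+0.00 pitch=-90.0°

Key-timestep trajectory:
   step    t(s)  b1.x    b1.z    b1.vx   b1.vz   b2.x    b2.z    b2.vx   b2.vz   b3.x    b3.z    b3.vx   b3.vz 
     57  0.2346   +0.000  +0.038  +0.000  +0.000   -0.081  +0.095  -0.374  -0.636   -0.191  +0.068  -0.535  -1.708
    115  0.4733   +0.000  +0.038  +0.000  +0.000   -0.147  +0.072  +0.017  +0.000   -0.242  +0.063  +0.019  -0.008
    173  0.7119   +0.000  +0.038  +0.000  +0.000   -0.103  +0.063  +0.149  +0.138   -0.229  +0.056  +0.000  +0.000


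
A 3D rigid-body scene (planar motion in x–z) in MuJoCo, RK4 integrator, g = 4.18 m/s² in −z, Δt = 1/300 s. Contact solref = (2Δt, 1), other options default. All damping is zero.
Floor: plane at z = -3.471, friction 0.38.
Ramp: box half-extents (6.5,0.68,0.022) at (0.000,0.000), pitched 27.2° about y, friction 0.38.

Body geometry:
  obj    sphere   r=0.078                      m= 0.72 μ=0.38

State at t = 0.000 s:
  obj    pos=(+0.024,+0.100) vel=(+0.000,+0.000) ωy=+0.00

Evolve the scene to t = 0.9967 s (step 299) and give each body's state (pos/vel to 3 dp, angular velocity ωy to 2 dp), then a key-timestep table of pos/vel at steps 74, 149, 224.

State at t = 0.9967 s:
  obj    pos=(+0.627,-0.210) vel=(+1.210,-0.622) ωy=+17.44

Key-timestep trajectory:
   step    t(s)  obj.x    obj.z    obj.vx   obj.vz 
     74  0.2467   +0.061  +0.081  +0.299  -0.154
    149  0.4967   +0.174  +0.023  +0.603  -0.310
    224  0.7467   +0.362  -0.074  +0.906  -0.466


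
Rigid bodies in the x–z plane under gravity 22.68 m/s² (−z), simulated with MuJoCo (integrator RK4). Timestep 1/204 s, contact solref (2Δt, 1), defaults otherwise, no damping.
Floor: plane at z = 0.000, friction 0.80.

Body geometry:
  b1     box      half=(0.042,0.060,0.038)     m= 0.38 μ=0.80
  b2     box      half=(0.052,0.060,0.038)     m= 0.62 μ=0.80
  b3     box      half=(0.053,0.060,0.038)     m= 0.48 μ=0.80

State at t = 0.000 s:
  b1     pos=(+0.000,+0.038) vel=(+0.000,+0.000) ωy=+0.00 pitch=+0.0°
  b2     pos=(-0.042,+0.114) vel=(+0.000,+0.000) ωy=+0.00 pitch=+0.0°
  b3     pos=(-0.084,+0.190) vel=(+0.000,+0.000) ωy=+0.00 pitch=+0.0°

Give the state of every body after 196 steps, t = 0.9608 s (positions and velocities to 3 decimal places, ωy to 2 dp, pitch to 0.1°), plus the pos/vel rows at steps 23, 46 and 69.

State at t = 0.9608 s:
  b1     pos=(+0.000,+0.038) vel=(+0.000,+0.000) ωy=+0.00 pitch=+0.0°
  b2     pos=(-0.089,+0.052) vel=(+0.000,+0.000) ωy=+0.00 pitch=-90.0°
  b3     pos=(-0.299,+0.038) vel=(+0.000,+0.000) ωy=+0.00 pitch=+180.0°

Key-timestep trajectory:
   step    t(s)  b1.x    b1.z    b1.vx   b1.vz   b2.x    b2.z    b2.vx   b2.vz   b3.x    b3.z    b3.vx   b3.vz 
     23  0.1127   +0.000  +0.038  +0.004  +0.000   -0.055  +0.111  -0.274  -0.101   -0.122  +0.166  -0.715  -0.614
     46  0.2255   +0.000  +0.038  +0.000  +0.000   -0.091  +0.048  +0.120  +0.171   -0.217  +0.057  -0.590  +0.435
     69  0.3382   +0.000  +0.038  +0.000  +0.000   -0.089  +0.052  +0.000  +0.000   -0.282  +0.053  -0.697  -0.463


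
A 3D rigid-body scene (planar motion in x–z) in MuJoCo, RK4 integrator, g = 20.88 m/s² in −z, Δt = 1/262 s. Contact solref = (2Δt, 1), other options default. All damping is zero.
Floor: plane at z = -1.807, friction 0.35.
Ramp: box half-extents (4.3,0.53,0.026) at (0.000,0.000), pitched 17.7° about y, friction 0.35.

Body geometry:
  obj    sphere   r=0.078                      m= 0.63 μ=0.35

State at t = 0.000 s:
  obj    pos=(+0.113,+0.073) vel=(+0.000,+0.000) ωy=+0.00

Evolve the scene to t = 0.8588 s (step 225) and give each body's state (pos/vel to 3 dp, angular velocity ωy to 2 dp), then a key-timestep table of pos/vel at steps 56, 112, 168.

State at t = 0.8588 s:
  obj    pos=(+1.706,-0.435) vel=(+3.710,-1.184) ωy=+49.92

Key-timestep trajectory:
   step    t(s)  obj.x    obj.z    obj.vx   obj.vz 
     56  0.2137   +0.212  +0.042  +0.923  -0.295
    112  0.4275   +0.508  -0.053  +1.847  -0.589
    168  0.6412   +1.001  -0.210  +2.770  -0.884


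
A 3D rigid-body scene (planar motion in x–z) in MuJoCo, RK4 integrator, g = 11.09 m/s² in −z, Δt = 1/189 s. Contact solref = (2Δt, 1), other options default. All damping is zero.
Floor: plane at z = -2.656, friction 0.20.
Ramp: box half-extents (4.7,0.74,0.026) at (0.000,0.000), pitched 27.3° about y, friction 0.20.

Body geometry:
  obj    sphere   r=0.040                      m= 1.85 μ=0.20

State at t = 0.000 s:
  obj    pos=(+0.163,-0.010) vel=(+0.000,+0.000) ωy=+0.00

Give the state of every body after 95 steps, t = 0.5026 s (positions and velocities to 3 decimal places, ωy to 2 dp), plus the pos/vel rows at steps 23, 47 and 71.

State at t = 0.5026 s:
  obj    pos=(+0.571,-0.220) vel=(+1.623,-0.838) ωy=+45.63

Key-timestep trajectory:
   step    t(s)  obj.x    obj.z    obj.vx   obj.vz 
     23  0.1217   +0.187  -0.022  +0.393  -0.203
     47  0.2487   +0.263  -0.061  +0.803  -0.415
     71  0.3757   +0.391  -0.128  +1.213  -0.626
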